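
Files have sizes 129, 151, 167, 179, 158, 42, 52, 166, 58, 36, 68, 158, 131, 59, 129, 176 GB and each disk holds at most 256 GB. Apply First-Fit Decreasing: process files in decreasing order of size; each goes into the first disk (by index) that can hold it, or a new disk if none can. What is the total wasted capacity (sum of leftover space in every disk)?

Sorted descending: 179, 176, 167, 166, 158, 158, 151, 131, 129, 129, 68, 59, 58, 52, 42, 36.
179 GB → disk 1 (remaining 77 GB)
176 GB → disk 2 (remaining 80 GB)
167 GB → disk 3 (remaining 89 GB)
166 GB → disk 4 (remaining 90 GB)
158 GB → disk 5 (remaining 98 GB)
158 GB → disk 6 (remaining 98 GB)
151 GB → disk 7 (remaining 105 GB)
131 GB → disk 8 (remaining 125 GB)
129 GB → disk 9 (remaining 127 GB)
129 GB → disk 10 (remaining 127 GB)
68 GB → disk 1 (remaining 9 GB)
59 GB → disk 2 (remaining 21 GB)
58 GB → disk 3 (remaining 31 GB)
52 GB → disk 4 (remaining 38 GB)
42 GB → disk 5 (remaining 56 GB)
36 GB → disk 4 (remaining 2 GB)
10 disks × 256 GB = 2560 GB; used 1859 GB; unused 701 GB.

701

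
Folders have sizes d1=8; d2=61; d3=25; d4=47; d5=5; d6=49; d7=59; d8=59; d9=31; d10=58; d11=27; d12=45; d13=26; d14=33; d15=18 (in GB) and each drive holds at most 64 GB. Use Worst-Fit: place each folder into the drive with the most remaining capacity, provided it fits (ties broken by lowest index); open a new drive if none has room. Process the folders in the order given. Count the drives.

10 drives

Put d1 (8 GB) in drive 1; 56 GB remain.
Put d2 (61 GB) in drive 2; 3 GB remain.
Put d3 (25 GB) in drive 1; 31 GB remain.
Put d4 (47 GB) in drive 3; 17 GB remain.
Put d5 (5 GB) in drive 1; 26 GB remain.
Put d6 (49 GB) in drive 4; 15 GB remain.
Put d7 (59 GB) in drive 5; 5 GB remain.
Put d8 (59 GB) in drive 6; 5 GB remain.
Put d9 (31 GB) in drive 7; 33 GB remain.
Put d10 (58 GB) in drive 8; 6 GB remain.
Put d11 (27 GB) in drive 7; 6 GB remain.
Put d12 (45 GB) in drive 9; 19 GB remain.
Put d13 (26 GB) in drive 1; 0 GB remain.
Put d14 (33 GB) in drive 10; 31 GB remain.
Put d15 (18 GB) in drive 10; 13 GB remain.
Final drives: [8,25,5,26] [61] [47] [49] [59] [59] [31,27] [58] [45] [33,18].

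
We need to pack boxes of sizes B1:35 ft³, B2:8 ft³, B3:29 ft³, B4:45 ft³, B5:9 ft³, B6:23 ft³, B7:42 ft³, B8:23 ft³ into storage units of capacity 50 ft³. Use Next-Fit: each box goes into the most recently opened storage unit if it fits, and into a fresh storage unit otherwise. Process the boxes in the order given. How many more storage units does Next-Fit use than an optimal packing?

1

Next-Fit: [35,8] [29] [45] [9,23] [42] [23] → 6 storage units.
Total size 214 ft³; any packing needs at least ⌈214/50⌉ = 5 storage units.
An optimal packing achieves that bound: [45] [42,8] [35,9] [29] [23,23] → 5 storage units.
Excess: 6 − 5 = 1.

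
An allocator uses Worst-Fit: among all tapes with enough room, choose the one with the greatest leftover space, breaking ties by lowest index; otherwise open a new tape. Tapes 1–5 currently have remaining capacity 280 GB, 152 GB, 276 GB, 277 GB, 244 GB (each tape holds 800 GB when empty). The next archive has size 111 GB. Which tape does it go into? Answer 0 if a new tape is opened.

Tapes with room: tape 1 (280 GB), tape 2 (152 GB), tape 3 (276 GB), tape 4 (277 GB), tape 5 (244 GB).
Most room is tape 1 with 280 GB free.

1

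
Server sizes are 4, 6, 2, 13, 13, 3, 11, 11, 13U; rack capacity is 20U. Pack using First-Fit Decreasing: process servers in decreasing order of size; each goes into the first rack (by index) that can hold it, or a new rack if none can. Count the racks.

Sorted descending: 13, 13, 13, 11, 11, 6, 4, 3, 2.
rack 1: place 13U, 7U left
rack 2: place 13U, 7U left
rack 3: place 13U, 7U left
rack 4: place 11U, 9U left
rack 5: place 11U, 9U left
rack 1: place 6U, 1U left
rack 2: place 4U, 3U left
rack 2: place 3U, 0U left
rack 3: place 2U, 5U left

5 racks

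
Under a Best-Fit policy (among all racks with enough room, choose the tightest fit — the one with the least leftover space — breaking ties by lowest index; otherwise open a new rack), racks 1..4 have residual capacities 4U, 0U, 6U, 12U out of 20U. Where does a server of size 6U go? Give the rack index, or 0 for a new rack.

Racks with room: rack 3 (6U), rack 4 (12U).
Tightest fit is rack 3 with 6U free.

3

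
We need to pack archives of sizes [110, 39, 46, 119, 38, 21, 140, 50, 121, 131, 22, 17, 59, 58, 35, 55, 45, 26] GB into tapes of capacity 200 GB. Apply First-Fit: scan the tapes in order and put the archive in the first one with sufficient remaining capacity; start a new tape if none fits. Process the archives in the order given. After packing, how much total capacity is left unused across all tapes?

110 GB → tape 1 (remaining 90 GB)
39 GB → tape 1 (remaining 51 GB)
46 GB → tape 1 (remaining 5 GB)
119 GB → tape 2 (remaining 81 GB)
38 GB → tape 2 (remaining 43 GB)
21 GB → tape 2 (remaining 22 GB)
140 GB → tape 3 (remaining 60 GB)
50 GB → tape 3 (remaining 10 GB)
121 GB → tape 4 (remaining 79 GB)
131 GB → tape 5 (remaining 69 GB)
22 GB → tape 2 (remaining 0 GB)
17 GB → tape 4 (remaining 62 GB)
59 GB → tape 4 (remaining 3 GB)
58 GB → tape 5 (remaining 11 GB)
35 GB → tape 6 (remaining 165 GB)
55 GB → tape 6 (remaining 110 GB)
45 GB → tape 6 (remaining 65 GB)
26 GB → tape 6 (remaining 39 GB)
6 tapes × 200 GB = 1200 GB; used 1132 GB; unused 68 GB.

68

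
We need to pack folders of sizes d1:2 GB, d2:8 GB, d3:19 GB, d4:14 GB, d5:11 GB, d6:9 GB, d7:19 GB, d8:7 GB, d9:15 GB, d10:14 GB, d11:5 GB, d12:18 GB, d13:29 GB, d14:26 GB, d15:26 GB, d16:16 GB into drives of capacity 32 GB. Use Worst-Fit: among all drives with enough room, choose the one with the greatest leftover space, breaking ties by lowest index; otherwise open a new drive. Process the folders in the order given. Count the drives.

9 drives

d1 (2 GB) → drive 1 (remaining 30 GB)
d2 (8 GB) → drive 1 (remaining 22 GB)
d3 (19 GB) → drive 1 (remaining 3 GB)
d4 (14 GB) → drive 2 (remaining 18 GB)
d5 (11 GB) → drive 2 (remaining 7 GB)
d6 (9 GB) → drive 3 (remaining 23 GB)
d7 (19 GB) → drive 3 (remaining 4 GB)
d8 (7 GB) → drive 2 (remaining 0 GB)
d9 (15 GB) → drive 4 (remaining 17 GB)
d10 (14 GB) → drive 4 (remaining 3 GB)
d11 (5 GB) → drive 5 (remaining 27 GB)
d12 (18 GB) → drive 5 (remaining 9 GB)
d13 (29 GB) → drive 6 (remaining 3 GB)
d14 (26 GB) → drive 7 (remaining 6 GB)
d15 (26 GB) → drive 8 (remaining 6 GB)
d16 (16 GB) → drive 9 (remaining 16 GB)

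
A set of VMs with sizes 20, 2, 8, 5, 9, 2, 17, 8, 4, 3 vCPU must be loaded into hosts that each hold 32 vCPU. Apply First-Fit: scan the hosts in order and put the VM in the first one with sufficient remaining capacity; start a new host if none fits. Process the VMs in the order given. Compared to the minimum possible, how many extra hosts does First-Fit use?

First-Fit: [20,2,8,2] [5,9,17] [8,4,3] → 3 hosts.
Total size 78 vCPU; any packing needs at least ⌈78/32⌉ = 3 hosts.
So 3 is already optimal.

0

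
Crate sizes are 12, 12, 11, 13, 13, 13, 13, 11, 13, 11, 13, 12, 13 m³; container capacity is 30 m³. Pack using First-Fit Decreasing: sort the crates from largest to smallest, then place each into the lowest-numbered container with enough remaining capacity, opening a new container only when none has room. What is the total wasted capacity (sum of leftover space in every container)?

Sorted descending: 13, 13, 13, 13, 13, 13, 13, 12, 12, 12, 11, 11, 11.
Put 13 m³ in container 1; 17 m³ remain.
Put 13 m³ in container 1; 4 m³ remain.
Put 13 m³ in container 2; 17 m³ remain.
Put 13 m³ in container 2; 4 m³ remain.
Put 13 m³ in container 3; 17 m³ remain.
Put 13 m³ in container 3; 4 m³ remain.
Put 13 m³ in container 4; 17 m³ remain.
Put 12 m³ in container 4; 5 m³ remain.
Put 12 m³ in container 5; 18 m³ remain.
Put 12 m³ in container 5; 6 m³ remain.
Put 11 m³ in container 6; 19 m³ remain.
Put 11 m³ in container 6; 8 m³ remain.
Put 11 m³ in container 7; 19 m³ remain.
7 containers × 30 m³ = 210 m³; used 160 m³; unused 50 m³.

50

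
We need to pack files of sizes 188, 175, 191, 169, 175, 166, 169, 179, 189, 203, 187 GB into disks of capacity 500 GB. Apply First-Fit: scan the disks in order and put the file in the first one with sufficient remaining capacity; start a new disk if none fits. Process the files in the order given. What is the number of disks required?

6

Put 188 GB in disk 1; 312 GB remain.
Put 175 GB in disk 1; 137 GB remain.
Put 191 GB in disk 2; 309 GB remain.
Put 169 GB in disk 2; 140 GB remain.
Put 175 GB in disk 3; 325 GB remain.
Put 166 GB in disk 3; 159 GB remain.
Put 169 GB in disk 4; 331 GB remain.
Put 179 GB in disk 4; 152 GB remain.
Put 189 GB in disk 5; 311 GB remain.
Put 203 GB in disk 5; 108 GB remain.
Put 187 GB in disk 6; 313 GB remain.
Final disks: [188,175] [191,169] [175,166] [169,179] [189,203] [187].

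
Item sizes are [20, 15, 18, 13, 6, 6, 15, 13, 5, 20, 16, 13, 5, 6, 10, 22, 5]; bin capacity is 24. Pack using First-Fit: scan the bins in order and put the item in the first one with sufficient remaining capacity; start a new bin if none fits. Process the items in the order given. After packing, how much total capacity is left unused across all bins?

32

bin 1: place 20, 4 left
bin 2: place 15, 9 left
bin 3: place 18, 6 left
bin 4: place 13, 11 left
bin 2: place 6, 3 left
bin 3: place 6, 0 left
bin 5: place 15, 9 left
bin 6: place 13, 11 left
bin 4: place 5, 6 left
bin 7: place 20, 4 left
bin 8: place 16, 8 left
bin 9: place 13, 11 left
bin 4: place 5, 1 left
bin 5: place 6, 3 left
bin 6: place 10, 1 left
bin 10: place 22, 2 left
bin 8: place 5, 3 left
10 bins × 24 = 240; used 208; unused 32.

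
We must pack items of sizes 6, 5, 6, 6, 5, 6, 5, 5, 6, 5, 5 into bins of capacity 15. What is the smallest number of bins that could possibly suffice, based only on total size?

Total size = 6 + 5 + 6 + 6 + 5 + 6 + 5 + 5 + 6 + 5 + 5 = 60.
⌈60 / 15⌉ = 4.

4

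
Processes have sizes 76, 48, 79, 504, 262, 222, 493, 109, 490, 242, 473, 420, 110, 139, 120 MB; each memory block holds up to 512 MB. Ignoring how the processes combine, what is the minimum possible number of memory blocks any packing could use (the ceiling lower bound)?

8 memory blocks

Total size = 76 + 48 + 79 + 504 + 262 + 222 + 493 + 109 + 490 + 242 + 473 + 420 + 110 + 139 + 120 = 3787 MB.
⌈3787 / 512⌉ = 8.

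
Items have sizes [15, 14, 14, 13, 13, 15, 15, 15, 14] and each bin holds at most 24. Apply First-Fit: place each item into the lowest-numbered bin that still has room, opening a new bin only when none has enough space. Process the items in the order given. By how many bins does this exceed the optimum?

First-Fit: [15] [14] [14] [13] [13] [15] [15] [15] [14] → 9 bins.
9 items exceed 12 (half the capacity), and no two of those can share a bin, so at least 9 bins are needed.
So 9 is already optimal.

0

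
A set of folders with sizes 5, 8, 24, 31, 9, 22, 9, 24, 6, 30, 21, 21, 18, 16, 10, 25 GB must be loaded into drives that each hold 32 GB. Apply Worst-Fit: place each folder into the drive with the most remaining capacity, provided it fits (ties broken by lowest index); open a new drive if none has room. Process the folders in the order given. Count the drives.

Put 5 GB in drive 1; 27 GB remain.
Put 8 GB in drive 1; 19 GB remain.
Put 24 GB in drive 2; 8 GB remain.
Put 31 GB in drive 3; 1 GB remain.
Put 9 GB in drive 1; 10 GB remain.
Put 22 GB in drive 4; 10 GB remain.
Put 9 GB in drive 1; 1 GB remain.
Put 24 GB in drive 5; 8 GB remain.
Put 6 GB in drive 4; 4 GB remain.
Put 30 GB in drive 6; 2 GB remain.
Put 21 GB in drive 7; 11 GB remain.
Put 21 GB in drive 8; 11 GB remain.
Put 18 GB in drive 9; 14 GB remain.
Put 16 GB in drive 10; 16 GB remain.
Put 10 GB in drive 10; 6 GB remain.
Put 25 GB in drive 11; 7 GB remain.

11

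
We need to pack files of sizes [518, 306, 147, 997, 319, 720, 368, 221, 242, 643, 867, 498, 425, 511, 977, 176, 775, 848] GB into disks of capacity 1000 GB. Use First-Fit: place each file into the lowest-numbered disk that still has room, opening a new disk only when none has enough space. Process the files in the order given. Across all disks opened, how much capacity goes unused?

1442

Put 518 GB in disk 1; 482 GB remain.
Put 306 GB in disk 1; 176 GB remain.
Put 147 GB in disk 1; 29 GB remain.
Put 997 GB in disk 2; 3 GB remain.
Put 319 GB in disk 3; 681 GB remain.
Put 720 GB in disk 4; 280 GB remain.
Put 368 GB in disk 3; 313 GB remain.
Put 221 GB in disk 3; 92 GB remain.
Put 242 GB in disk 4; 38 GB remain.
Put 643 GB in disk 5; 357 GB remain.
Put 867 GB in disk 6; 133 GB remain.
Put 498 GB in disk 7; 502 GB remain.
Put 425 GB in disk 7; 77 GB remain.
Put 511 GB in disk 8; 489 GB remain.
Put 977 GB in disk 9; 23 GB remain.
Put 176 GB in disk 5; 181 GB remain.
Put 775 GB in disk 10; 225 GB remain.
Put 848 GB in disk 11; 152 GB remain.
11 disks × 1000 GB = 11000 GB; used 9558 GB; unused 1442 GB.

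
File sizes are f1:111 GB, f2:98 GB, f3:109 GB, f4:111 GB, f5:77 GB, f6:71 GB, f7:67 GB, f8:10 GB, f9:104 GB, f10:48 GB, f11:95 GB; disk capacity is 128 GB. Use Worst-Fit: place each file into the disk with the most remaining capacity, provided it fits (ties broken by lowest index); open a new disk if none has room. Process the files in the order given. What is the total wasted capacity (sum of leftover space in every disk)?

f1 (111 GB) → disk 1 (remaining 17 GB)
f2 (98 GB) → disk 2 (remaining 30 GB)
f3 (109 GB) → disk 3 (remaining 19 GB)
f4 (111 GB) → disk 4 (remaining 17 GB)
f5 (77 GB) → disk 5 (remaining 51 GB)
f6 (71 GB) → disk 6 (remaining 57 GB)
f7 (67 GB) → disk 7 (remaining 61 GB)
f8 (10 GB) → disk 7 (remaining 51 GB)
f9 (104 GB) → disk 8 (remaining 24 GB)
f10 (48 GB) → disk 6 (remaining 9 GB)
f11 (95 GB) → disk 9 (remaining 33 GB)
9 disks × 128 GB = 1152 GB; used 901 GB; unused 251 GB.

251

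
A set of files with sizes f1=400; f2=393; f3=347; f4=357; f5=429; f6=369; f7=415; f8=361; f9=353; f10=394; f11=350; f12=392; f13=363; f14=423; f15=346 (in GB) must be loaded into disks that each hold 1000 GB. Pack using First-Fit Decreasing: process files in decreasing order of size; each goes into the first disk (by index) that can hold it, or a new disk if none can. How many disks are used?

Sorted descending: 429, 423, 415, 400, 394, 393, 392, 369, 363, 361, 357, 353, 350, 347, 346.
Put 429 GB in disk 1; 571 GB remain.
Put 423 GB in disk 1; 148 GB remain.
Put 415 GB in disk 2; 585 GB remain.
Put 400 GB in disk 2; 185 GB remain.
Put 394 GB in disk 3; 606 GB remain.
Put 393 GB in disk 3; 213 GB remain.
Put 392 GB in disk 4; 608 GB remain.
Put 369 GB in disk 4; 239 GB remain.
Put 363 GB in disk 5; 637 GB remain.
Put 361 GB in disk 5; 276 GB remain.
Put 357 GB in disk 6; 643 GB remain.
Put 353 GB in disk 6; 290 GB remain.
Put 350 GB in disk 7; 650 GB remain.
Put 347 GB in disk 7; 303 GB remain.
Put 346 GB in disk 8; 654 GB remain.

8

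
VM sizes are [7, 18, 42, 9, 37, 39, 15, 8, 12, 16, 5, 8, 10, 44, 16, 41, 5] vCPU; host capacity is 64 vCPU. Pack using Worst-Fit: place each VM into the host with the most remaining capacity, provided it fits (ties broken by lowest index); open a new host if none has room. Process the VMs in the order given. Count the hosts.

6

7 vCPU → host 1 (remaining 57 vCPU)
18 vCPU → host 1 (remaining 39 vCPU)
42 vCPU → host 2 (remaining 22 vCPU)
9 vCPU → host 1 (remaining 30 vCPU)
37 vCPU → host 3 (remaining 27 vCPU)
39 vCPU → host 4 (remaining 25 vCPU)
15 vCPU → host 1 (remaining 15 vCPU)
8 vCPU → host 3 (remaining 19 vCPU)
12 vCPU → host 4 (remaining 13 vCPU)
16 vCPU → host 2 (remaining 6 vCPU)
5 vCPU → host 3 (remaining 14 vCPU)
8 vCPU → host 1 (remaining 7 vCPU)
10 vCPU → host 3 (remaining 4 vCPU)
44 vCPU → host 5 (remaining 20 vCPU)
16 vCPU → host 5 (remaining 4 vCPU)
41 vCPU → host 6 (remaining 23 vCPU)
5 vCPU → host 6 (remaining 18 vCPU)
Final hosts: [7,18,9,15,8] [42,16] [37,8,5,10] [39,12] [44,16] [41,5].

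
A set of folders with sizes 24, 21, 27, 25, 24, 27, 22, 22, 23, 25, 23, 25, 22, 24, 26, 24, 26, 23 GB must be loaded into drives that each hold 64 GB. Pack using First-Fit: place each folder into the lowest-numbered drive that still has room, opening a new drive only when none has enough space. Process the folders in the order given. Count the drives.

9 drives

24 GB → drive 1 (remaining 40 GB)
21 GB → drive 1 (remaining 19 GB)
27 GB → drive 2 (remaining 37 GB)
25 GB → drive 2 (remaining 12 GB)
24 GB → drive 3 (remaining 40 GB)
27 GB → drive 3 (remaining 13 GB)
22 GB → drive 4 (remaining 42 GB)
22 GB → drive 4 (remaining 20 GB)
23 GB → drive 5 (remaining 41 GB)
25 GB → drive 5 (remaining 16 GB)
23 GB → drive 6 (remaining 41 GB)
25 GB → drive 6 (remaining 16 GB)
22 GB → drive 7 (remaining 42 GB)
24 GB → drive 7 (remaining 18 GB)
26 GB → drive 8 (remaining 38 GB)
24 GB → drive 8 (remaining 14 GB)
26 GB → drive 9 (remaining 38 GB)
23 GB → drive 9 (remaining 15 GB)
Final drives: [24,21] [27,25] [24,27] [22,22] [23,25] [23,25] [22,24] [26,24] [26,23].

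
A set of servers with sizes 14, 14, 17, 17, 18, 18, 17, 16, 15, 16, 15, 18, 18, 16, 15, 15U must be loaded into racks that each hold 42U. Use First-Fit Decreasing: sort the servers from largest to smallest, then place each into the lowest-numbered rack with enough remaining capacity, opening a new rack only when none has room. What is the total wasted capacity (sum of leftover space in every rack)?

77

Sorted descending: 18, 18, 18, 18, 17, 17, 17, 16, 16, 16, 15, 15, 15, 15, 14, 14.
Put 18U in rack 1; 24U remain.
Put 18U in rack 1; 6U remain.
Put 18U in rack 2; 24U remain.
Put 18U in rack 2; 6U remain.
Put 17U in rack 3; 25U remain.
Put 17U in rack 3; 8U remain.
Put 17U in rack 4; 25U remain.
Put 16U in rack 4; 9U remain.
Put 16U in rack 5; 26U remain.
Put 16U in rack 5; 10U remain.
Put 15U in rack 6; 27U remain.
Put 15U in rack 6; 12U remain.
Put 15U in rack 7; 27U remain.
Put 15U in rack 7; 12U remain.
Put 14U in rack 8; 28U remain.
Put 14U in rack 8; 14U remain.
8 racks × 42U = 336U; used 259U; unused 77U.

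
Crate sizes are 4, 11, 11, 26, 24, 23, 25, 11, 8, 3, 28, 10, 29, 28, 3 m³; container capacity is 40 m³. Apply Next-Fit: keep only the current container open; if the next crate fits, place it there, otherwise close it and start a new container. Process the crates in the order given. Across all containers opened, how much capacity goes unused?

76

4 m³ → container 1 (remaining 36 m³)
11 m³ → container 1 (remaining 25 m³)
11 m³ → container 1 (remaining 14 m³)
26 m³ → container 2 (remaining 14 m³)
24 m³ → container 3 (remaining 16 m³)
23 m³ → container 4 (remaining 17 m³)
25 m³ → container 5 (remaining 15 m³)
11 m³ → container 5 (remaining 4 m³)
8 m³ → container 6 (remaining 32 m³)
3 m³ → container 6 (remaining 29 m³)
28 m³ → container 6 (remaining 1 m³)
10 m³ → container 7 (remaining 30 m³)
29 m³ → container 7 (remaining 1 m³)
28 m³ → container 8 (remaining 12 m³)
3 m³ → container 8 (remaining 9 m³)
8 containers × 40 m³ = 320 m³; used 244 m³; unused 76 m³.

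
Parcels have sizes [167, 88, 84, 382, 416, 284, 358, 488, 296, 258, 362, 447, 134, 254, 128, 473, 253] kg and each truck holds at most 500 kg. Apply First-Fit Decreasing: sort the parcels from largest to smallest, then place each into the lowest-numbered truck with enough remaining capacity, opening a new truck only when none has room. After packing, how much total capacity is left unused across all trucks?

Sorted descending: 488, 473, 447, 416, 382, 362, 358, 296, 284, 258, 254, 253, 167, 134, 128, 88, 84.
truck 1: place 488 kg, 12 kg left
truck 2: place 473 kg, 27 kg left
truck 3: place 447 kg, 53 kg left
truck 4: place 416 kg, 84 kg left
truck 5: place 382 kg, 118 kg left
truck 6: place 362 kg, 138 kg left
truck 7: place 358 kg, 142 kg left
truck 8: place 296 kg, 204 kg left
truck 9: place 284 kg, 216 kg left
truck 10: place 258 kg, 242 kg left
truck 11: place 254 kg, 246 kg left
truck 12: place 253 kg, 247 kg left
truck 8: place 167 kg, 37 kg left
truck 6: place 134 kg, 4 kg left
truck 7: place 128 kg, 14 kg left
truck 5: place 88 kg, 30 kg left
truck 4: place 84 kg, 0 kg left
12 trucks × 500 kg = 6000 kg; used 4872 kg; unused 1128 kg.

1128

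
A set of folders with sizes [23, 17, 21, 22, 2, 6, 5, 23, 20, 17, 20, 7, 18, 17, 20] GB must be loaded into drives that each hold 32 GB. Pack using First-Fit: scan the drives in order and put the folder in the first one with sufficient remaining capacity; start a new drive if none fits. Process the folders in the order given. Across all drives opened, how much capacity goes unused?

23 GB → drive 1 (remaining 9 GB)
17 GB → drive 2 (remaining 15 GB)
21 GB → drive 3 (remaining 11 GB)
22 GB → drive 4 (remaining 10 GB)
2 GB → drive 1 (remaining 7 GB)
6 GB → drive 1 (remaining 1 GB)
5 GB → drive 2 (remaining 10 GB)
23 GB → drive 5 (remaining 9 GB)
20 GB → drive 6 (remaining 12 GB)
17 GB → drive 7 (remaining 15 GB)
20 GB → drive 8 (remaining 12 GB)
7 GB → drive 2 (remaining 3 GB)
18 GB → drive 9 (remaining 14 GB)
17 GB → drive 10 (remaining 15 GB)
20 GB → drive 11 (remaining 12 GB)
11 drives × 32 GB = 352 GB; used 238 GB; unused 114 GB.

114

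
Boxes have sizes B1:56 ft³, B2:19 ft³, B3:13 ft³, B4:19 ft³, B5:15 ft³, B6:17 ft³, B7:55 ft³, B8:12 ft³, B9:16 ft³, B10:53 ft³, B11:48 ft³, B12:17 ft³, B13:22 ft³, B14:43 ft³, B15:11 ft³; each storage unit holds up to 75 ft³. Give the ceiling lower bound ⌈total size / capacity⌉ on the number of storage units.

Total size = 56 + 19 + 13 + 19 + 15 + 17 + 55 + 12 + 16 + 53 + 48 + 17 + 22 + 43 + 11 = 416 ft³.
⌈416 / 75⌉ = 6.

6 storage units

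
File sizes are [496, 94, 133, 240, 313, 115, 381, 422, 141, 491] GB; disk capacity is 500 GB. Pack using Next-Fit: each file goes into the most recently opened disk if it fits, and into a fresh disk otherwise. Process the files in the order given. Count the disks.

7

496 GB → disk 1 (remaining 4 GB)
94 GB → disk 2 (remaining 406 GB)
133 GB → disk 2 (remaining 273 GB)
240 GB → disk 2 (remaining 33 GB)
313 GB → disk 3 (remaining 187 GB)
115 GB → disk 3 (remaining 72 GB)
381 GB → disk 4 (remaining 119 GB)
422 GB → disk 5 (remaining 78 GB)
141 GB → disk 6 (remaining 359 GB)
491 GB → disk 7 (remaining 9 GB)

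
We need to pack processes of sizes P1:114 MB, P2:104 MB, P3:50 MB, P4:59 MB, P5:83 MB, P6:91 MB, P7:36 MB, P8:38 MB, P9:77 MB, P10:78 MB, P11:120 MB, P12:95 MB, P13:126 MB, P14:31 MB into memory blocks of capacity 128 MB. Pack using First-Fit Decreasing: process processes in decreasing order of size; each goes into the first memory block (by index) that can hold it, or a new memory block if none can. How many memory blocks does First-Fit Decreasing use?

10 memory blocks

Sorted descending: 126, 120, 114, 104, 95, 91, 83, 78, 77, 59, 50, 38, 36, 31.
126 MB → memory block 1 (remaining 2 MB)
120 MB → memory block 2 (remaining 8 MB)
114 MB → memory block 3 (remaining 14 MB)
104 MB → memory block 4 (remaining 24 MB)
95 MB → memory block 5 (remaining 33 MB)
91 MB → memory block 6 (remaining 37 MB)
83 MB → memory block 7 (remaining 45 MB)
78 MB → memory block 8 (remaining 50 MB)
77 MB → memory block 9 (remaining 51 MB)
59 MB → memory block 10 (remaining 69 MB)
50 MB → memory block 8 (remaining 0 MB)
38 MB → memory block 7 (remaining 7 MB)
36 MB → memory block 6 (remaining 1 MB)
31 MB → memory block 5 (remaining 2 MB)
Final memory blocks: [126] [120] [114] [104] [95,31] [91,36] [83,38] [78,50] [77] [59].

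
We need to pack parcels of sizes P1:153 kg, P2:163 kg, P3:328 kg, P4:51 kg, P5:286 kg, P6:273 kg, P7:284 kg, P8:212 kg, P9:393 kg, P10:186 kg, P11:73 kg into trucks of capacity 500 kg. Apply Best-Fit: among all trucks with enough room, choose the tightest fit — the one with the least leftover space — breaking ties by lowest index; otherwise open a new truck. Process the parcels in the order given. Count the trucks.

truck 1: place P1 (153 kg), 347 kg left
truck 1: place P2 (163 kg), 184 kg left
truck 2: place P3 (328 kg), 172 kg left
truck 2: place P4 (51 kg), 121 kg left
truck 3: place P5 (286 kg), 214 kg left
truck 4: place P6 (273 kg), 227 kg left
truck 5: place P7 (284 kg), 216 kg left
truck 3: place P8 (212 kg), 2 kg left
truck 6: place P9 (393 kg), 107 kg left
truck 5: place P10 (186 kg), 30 kg left
truck 6: place P11 (73 kg), 34 kg left
Final trucks: [153,163] [328,51] [286,212] [273] [284,186] [393,73].

6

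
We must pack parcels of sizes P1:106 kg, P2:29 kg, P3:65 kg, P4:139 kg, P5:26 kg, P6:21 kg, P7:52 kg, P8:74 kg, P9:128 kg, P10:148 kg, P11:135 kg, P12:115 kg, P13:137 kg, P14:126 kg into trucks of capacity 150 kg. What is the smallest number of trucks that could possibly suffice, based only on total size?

9 trucks

Total size = 106 + 29 + 65 + 139 + 26 + 21 + 52 + 74 + 128 + 148 + 135 + 115 + 137 + 126 = 1301 kg.
⌈1301 / 150⌉ = 9.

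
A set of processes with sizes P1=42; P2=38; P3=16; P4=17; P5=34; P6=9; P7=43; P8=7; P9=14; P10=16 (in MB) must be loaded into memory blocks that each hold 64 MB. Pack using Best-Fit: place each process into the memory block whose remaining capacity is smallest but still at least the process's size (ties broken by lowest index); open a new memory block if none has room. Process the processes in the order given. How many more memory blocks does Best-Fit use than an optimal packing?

Best-Fit: [42,16] [38,17,9] [34,16] [43,7,14] → 4 memory blocks.
Total size 236 MB; any packing needs at least ⌈236/64⌉ = 4 memory blocks.
So 4 is already optimal.

0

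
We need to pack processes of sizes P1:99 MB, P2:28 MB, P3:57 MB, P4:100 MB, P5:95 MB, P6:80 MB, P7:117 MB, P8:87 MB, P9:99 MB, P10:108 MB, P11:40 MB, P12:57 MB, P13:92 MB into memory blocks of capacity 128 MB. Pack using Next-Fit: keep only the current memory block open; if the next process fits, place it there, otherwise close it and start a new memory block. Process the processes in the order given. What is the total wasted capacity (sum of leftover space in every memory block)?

349

P1 (99 MB) → memory block 1 (remaining 29 MB)
P2 (28 MB) → memory block 1 (remaining 1 MB)
P3 (57 MB) → memory block 2 (remaining 71 MB)
P4 (100 MB) → memory block 3 (remaining 28 MB)
P5 (95 MB) → memory block 4 (remaining 33 MB)
P6 (80 MB) → memory block 5 (remaining 48 MB)
P7 (117 MB) → memory block 6 (remaining 11 MB)
P8 (87 MB) → memory block 7 (remaining 41 MB)
P9 (99 MB) → memory block 8 (remaining 29 MB)
P10 (108 MB) → memory block 9 (remaining 20 MB)
P11 (40 MB) → memory block 10 (remaining 88 MB)
P12 (57 MB) → memory block 10 (remaining 31 MB)
P13 (92 MB) → memory block 11 (remaining 36 MB)
11 memory blocks × 128 MB = 1408 MB; used 1059 MB; unused 349 MB.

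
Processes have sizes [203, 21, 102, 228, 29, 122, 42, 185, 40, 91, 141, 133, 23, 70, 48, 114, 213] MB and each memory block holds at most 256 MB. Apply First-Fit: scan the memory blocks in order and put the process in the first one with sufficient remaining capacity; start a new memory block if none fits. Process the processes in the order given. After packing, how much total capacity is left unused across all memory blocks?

memory block 1: place 203 MB, 53 MB left
memory block 1: place 21 MB, 32 MB left
memory block 2: place 102 MB, 154 MB left
memory block 3: place 228 MB, 28 MB left
memory block 1: place 29 MB, 3 MB left
memory block 2: place 122 MB, 32 MB left
memory block 4: place 42 MB, 214 MB left
memory block 4: place 185 MB, 29 MB left
memory block 5: place 40 MB, 216 MB left
memory block 5: place 91 MB, 125 MB left
memory block 6: place 141 MB, 115 MB left
memory block 7: place 133 MB, 123 MB left
memory block 2: place 23 MB, 9 MB left
memory block 5: place 70 MB, 55 MB left
memory block 5: place 48 MB, 7 MB left
memory block 6: place 114 MB, 1 MB left
memory block 8: place 213 MB, 43 MB left
8 memory blocks × 256 MB = 2048 MB; used 1805 MB; unused 243 MB.

243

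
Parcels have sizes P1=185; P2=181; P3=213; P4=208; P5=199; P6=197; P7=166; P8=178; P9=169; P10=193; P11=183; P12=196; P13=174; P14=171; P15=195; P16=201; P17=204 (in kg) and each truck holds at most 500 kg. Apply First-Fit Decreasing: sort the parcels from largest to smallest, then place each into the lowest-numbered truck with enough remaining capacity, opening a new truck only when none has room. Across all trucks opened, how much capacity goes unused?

Sorted descending: 213, 208, 204, 201, 199, 197, 196, 195, 193, 185, 183, 181, 178, 174, 171, 169, 166.
truck 1: place 213 kg, 287 kg left
truck 1: place 208 kg, 79 kg left
truck 2: place 204 kg, 296 kg left
truck 2: place 201 kg, 95 kg left
truck 3: place 199 kg, 301 kg left
truck 3: place 197 kg, 104 kg left
truck 4: place 196 kg, 304 kg left
truck 4: place 195 kg, 109 kg left
truck 5: place 193 kg, 307 kg left
truck 5: place 185 kg, 122 kg left
truck 6: place 183 kg, 317 kg left
truck 6: place 181 kg, 136 kg left
truck 7: place 178 kg, 322 kg left
truck 7: place 174 kg, 148 kg left
truck 8: place 171 kg, 329 kg left
truck 8: place 169 kg, 160 kg left
truck 9: place 166 kg, 334 kg left
9 trucks × 500 kg = 4500 kg; used 3213 kg; unused 1287 kg.

1287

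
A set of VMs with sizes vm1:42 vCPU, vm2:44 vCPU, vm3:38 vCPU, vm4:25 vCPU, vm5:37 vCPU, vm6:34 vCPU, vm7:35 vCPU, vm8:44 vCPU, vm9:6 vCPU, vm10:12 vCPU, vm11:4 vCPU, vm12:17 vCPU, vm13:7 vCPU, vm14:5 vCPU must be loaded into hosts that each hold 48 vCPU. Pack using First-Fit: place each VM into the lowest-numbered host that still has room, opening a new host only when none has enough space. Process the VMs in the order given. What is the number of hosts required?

host 1: place vm1 (42 vCPU), 6 vCPU left
host 2: place vm2 (44 vCPU), 4 vCPU left
host 3: place vm3 (38 vCPU), 10 vCPU left
host 4: place vm4 (25 vCPU), 23 vCPU left
host 5: place vm5 (37 vCPU), 11 vCPU left
host 6: place vm6 (34 vCPU), 14 vCPU left
host 7: place vm7 (35 vCPU), 13 vCPU left
host 8: place vm8 (44 vCPU), 4 vCPU left
host 1: place vm9 (6 vCPU), 0 vCPU left
host 4: place vm10 (12 vCPU), 11 vCPU left
host 2: place vm11 (4 vCPU), 0 vCPU left
host 9: place vm12 (17 vCPU), 31 vCPU left
host 3: place vm13 (7 vCPU), 3 vCPU left
host 4: place vm14 (5 vCPU), 6 vCPU left

9 hosts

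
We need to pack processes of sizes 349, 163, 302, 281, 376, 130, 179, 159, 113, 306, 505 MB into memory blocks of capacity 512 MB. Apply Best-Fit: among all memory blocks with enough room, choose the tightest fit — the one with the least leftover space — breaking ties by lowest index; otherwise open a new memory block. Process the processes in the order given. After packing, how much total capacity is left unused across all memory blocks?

209

349 MB → memory block 1 (remaining 163 MB)
163 MB → memory block 1 (remaining 0 MB)
302 MB → memory block 2 (remaining 210 MB)
281 MB → memory block 3 (remaining 231 MB)
376 MB → memory block 4 (remaining 136 MB)
130 MB → memory block 4 (remaining 6 MB)
179 MB → memory block 2 (remaining 31 MB)
159 MB → memory block 3 (remaining 72 MB)
113 MB → memory block 5 (remaining 399 MB)
306 MB → memory block 5 (remaining 93 MB)
505 MB → memory block 6 (remaining 7 MB)
6 memory blocks × 512 MB = 3072 MB; used 2863 MB; unused 209 MB.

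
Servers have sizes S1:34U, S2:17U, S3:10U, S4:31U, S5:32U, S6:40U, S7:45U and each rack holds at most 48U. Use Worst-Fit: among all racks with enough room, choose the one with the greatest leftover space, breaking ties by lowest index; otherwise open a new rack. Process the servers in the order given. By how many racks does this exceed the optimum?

Worst-Fit: [34] [17,10] [31] [32] [40] [45] → 6 racks.
Total size 209U; any packing needs at least ⌈209/48⌉ = 5 racks.
An optimal packing achieves that bound: [45] [40] [34,10] [32] [31,17] → 5 racks.
Excess: 6 − 5 = 1.

1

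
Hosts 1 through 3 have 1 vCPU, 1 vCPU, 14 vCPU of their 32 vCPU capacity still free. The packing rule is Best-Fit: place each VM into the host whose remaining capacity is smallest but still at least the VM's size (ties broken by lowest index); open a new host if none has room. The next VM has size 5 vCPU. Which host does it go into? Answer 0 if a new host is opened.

Hosts with room: host 3 (14 vCPU).
Tightest fit is host 3 with 14 vCPU free.

3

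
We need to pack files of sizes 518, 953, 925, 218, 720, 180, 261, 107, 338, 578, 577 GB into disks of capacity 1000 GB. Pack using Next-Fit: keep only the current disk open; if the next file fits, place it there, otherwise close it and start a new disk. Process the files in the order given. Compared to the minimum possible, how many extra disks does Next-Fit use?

Next-Fit: [518] [953] [925] [218,720] [180,261,107,338] [578] [577] → 7 disks.
Total size 5375 GB; any packing needs at least ⌈5375/1000⌉ = 6 disks.
An optimal packing achieves that bound: [953] [925] [720,261] [578,338] [577,218,180] [518,107] → 6 disks.
Excess: 7 − 6 = 1.

1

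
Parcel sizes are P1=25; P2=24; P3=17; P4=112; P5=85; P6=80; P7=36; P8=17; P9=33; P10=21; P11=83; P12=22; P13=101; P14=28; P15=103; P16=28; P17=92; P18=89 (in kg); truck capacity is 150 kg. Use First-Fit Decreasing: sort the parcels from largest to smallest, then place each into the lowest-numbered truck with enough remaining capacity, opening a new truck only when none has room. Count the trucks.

8

Sorted descending: 112, 103, 101, 92, 89, 85, 83, 80, 36, 33, 28, 28, 25, 24, 22, 21, 17, 17.
112 kg → truck 1 (remaining 38 kg)
103 kg → truck 2 (remaining 47 kg)
101 kg → truck 3 (remaining 49 kg)
92 kg → truck 4 (remaining 58 kg)
89 kg → truck 5 (remaining 61 kg)
85 kg → truck 6 (remaining 65 kg)
83 kg → truck 7 (remaining 67 kg)
80 kg → truck 8 (remaining 70 kg)
36 kg → truck 1 (remaining 2 kg)
33 kg → truck 2 (remaining 14 kg)
28 kg → truck 3 (remaining 21 kg)
28 kg → truck 4 (remaining 30 kg)
25 kg → truck 4 (remaining 5 kg)
24 kg → truck 5 (remaining 37 kg)
22 kg → truck 5 (remaining 15 kg)
21 kg → truck 3 (remaining 0 kg)
17 kg → truck 6 (remaining 48 kg)
17 kg → truck 6 (remaining 31 kg)
Final trucks: [112,36] [103,33] [101,28,21] [92,28,25] [89,24,22] [85,17,17] [83] [80].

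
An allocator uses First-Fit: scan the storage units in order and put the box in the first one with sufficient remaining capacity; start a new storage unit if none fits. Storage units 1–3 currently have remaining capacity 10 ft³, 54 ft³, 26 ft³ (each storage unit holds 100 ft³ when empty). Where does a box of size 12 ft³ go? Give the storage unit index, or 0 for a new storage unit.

2

Storage units with room: storage unit 2 (54 ft³), storage unit 3 (26 ft³).
The first with room is storage unit 2.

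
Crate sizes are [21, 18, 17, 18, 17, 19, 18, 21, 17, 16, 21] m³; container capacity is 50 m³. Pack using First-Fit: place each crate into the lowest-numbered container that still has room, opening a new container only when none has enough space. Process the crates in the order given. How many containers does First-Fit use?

6

21 m³ → container 1 (remaining 29 m³)
18 m³ → container 1 (remaining 11 m³)
17 m³ → container 2 (remaining 33 m³)
18 m³ → container 2 (remaining 15 m³)
17 m³ → container 3 (remaining 33 m³)
19 m³ → container 3 (remaining 14 m³)
18 m³ → container 4 (remaining 32 m³)
21 m³ → container 4 (remaining 11 m³)
17 m³ → container 5 (remaining 33 m³)
16 m³ → container 5 (remaining 17 m³)
21 m³ → container 6 (remaining 29 m³)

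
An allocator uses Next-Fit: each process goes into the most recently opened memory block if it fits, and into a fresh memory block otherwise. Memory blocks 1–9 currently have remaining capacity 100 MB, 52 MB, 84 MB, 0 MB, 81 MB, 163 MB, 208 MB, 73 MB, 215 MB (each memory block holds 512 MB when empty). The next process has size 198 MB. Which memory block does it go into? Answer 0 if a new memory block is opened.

Next-Fit only looks at memory block 9, which has 215 MB free.
198 MB fits there.

9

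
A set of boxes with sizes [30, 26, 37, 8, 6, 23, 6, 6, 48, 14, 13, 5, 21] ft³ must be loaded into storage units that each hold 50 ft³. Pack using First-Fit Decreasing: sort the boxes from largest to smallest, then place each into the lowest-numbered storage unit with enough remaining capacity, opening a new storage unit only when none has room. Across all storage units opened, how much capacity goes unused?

Sorted descending: 48, 37, 30, 26, 23, 21, 14, 13, 8, 6, 6, 6, 5.
storage unit 1: place 48 ft³, 2 ft³ left
storage unit 2: place 37 ft³, 13 ft³ left
storage unit 3: place 30 ft³, 20 ft³ left
storage unit 4: place 26 ft³, 24 ft³ left
storage unit 4: place 23 ft³, 1 ft³ left
storage unit 5: place 21 ft³, 29 ft³ left
storage unit 3: place 14 ft³, 6 ft³ left
storage unit 2: place 13 ft³, 0 ft³ left
storage unit 5: place 8 ft³, 21 ft³ left
storage unit 3: place 6 ft³, 0 ft³ left
storage unit 5: place 6 ft³, 15 ft³ left
storage unit 5: place 6 ft³, 9 ft³ left
storage unit 5: place 5 ft³, 4 ft³ left
5 storage units × 50 ft³ = 250 ft³; used 243 ft³; unused 7 ft³.

7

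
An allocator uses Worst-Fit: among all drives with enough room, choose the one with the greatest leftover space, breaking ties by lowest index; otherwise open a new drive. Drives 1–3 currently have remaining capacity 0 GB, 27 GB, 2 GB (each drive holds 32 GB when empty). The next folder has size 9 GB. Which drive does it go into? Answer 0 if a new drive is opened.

Drives with room: drive 2 (27 GB).
Most room is drive 2 with 27 GB free.

2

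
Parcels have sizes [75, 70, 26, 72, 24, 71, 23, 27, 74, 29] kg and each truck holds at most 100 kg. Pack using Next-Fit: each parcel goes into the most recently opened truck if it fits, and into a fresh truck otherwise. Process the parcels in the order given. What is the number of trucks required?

7 trucks

75 kg → truck 1 (remaining 25 kg)
70 kg → truck 2 (remaining 30 kg)
26 kg → truck 2 (remaining 4 kg)
72 kg → truck 3 (remaining 28 kg)
24 kg → truck 3 (remaining 4 kg)
71 kg → truck 4 (remaining 29 kg)
23 kg → truck 4 (remaining 6 kg)
27 kg → truck 5 (remaining 73 kg)
74 kg → truck 6 (remaining 26 kg)
29 kg → truck 7 (remaining 71 kg)
Final trucks: [75] [70,26] [72,24] [71,23] [27] [74] [29].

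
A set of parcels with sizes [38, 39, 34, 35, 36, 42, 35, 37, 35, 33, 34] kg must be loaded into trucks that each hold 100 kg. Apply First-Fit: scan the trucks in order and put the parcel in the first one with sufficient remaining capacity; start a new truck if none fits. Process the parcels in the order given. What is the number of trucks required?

38 kg → truck 1 (remaining 62 kg)
39 kg → truck 1 (remaining 23 kg)
34 kg → truck 2 (remaining 66 kg)
35 kg → truck 2 (remaining 31 kg)
36 kg → truck 3 (remaining 64 kg)
42 kg → truck 3 (remaining 22 kg)
35 kg → truck 4 (remaining 65 kg)
37 kg → truck 4 (remaining 28 kg)
35 kg → truck 5 (remaining 65 kg)
33 kg → truck 5 (remaining 32 kg)
34 kg → truck 6 (remaining 66 kg)

6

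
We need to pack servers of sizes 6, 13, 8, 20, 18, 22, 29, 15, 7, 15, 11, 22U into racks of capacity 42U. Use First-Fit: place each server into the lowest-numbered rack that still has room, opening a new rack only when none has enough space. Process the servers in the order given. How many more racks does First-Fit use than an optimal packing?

First-Fit: [6,13,8,15] [20,18] [22,7,11] [29] [15,22] → 5 racks.
Total size 186U; any packing needs at least ⌈186/42⌉ = 5 racks.
So 5 is already optimal.

0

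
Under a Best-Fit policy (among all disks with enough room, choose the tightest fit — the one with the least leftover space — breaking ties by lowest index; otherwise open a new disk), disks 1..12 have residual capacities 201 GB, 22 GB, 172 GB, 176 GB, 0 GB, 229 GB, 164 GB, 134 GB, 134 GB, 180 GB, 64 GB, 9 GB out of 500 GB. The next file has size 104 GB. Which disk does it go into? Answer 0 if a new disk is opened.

8

Disks with room: disk 1 (201 GB), disk 3 (172 GB), disk 4 (176 GB), disk 6 (229 GB), disk 7 (164 GB), disk 8 (134 GB), disk 9 (134 GB), disk 10 (180 GB).
Tightest fit is disk 8 with 134 GB free.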